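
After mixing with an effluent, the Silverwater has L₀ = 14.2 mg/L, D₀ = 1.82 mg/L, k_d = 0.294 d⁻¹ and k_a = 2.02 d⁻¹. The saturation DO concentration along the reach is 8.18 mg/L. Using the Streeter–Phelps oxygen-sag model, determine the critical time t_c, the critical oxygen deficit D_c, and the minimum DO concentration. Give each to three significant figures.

With k_a/k_d = 6.871 and 1 − D₀(k_a−k_d)/(k_d L₀) = 0.2476,
t_c = ln(6.871 × 0.2476) / (2.02 − 0.294) = ln(1.701) / 1.726 = 0.5311/1.726 = 0.3077 d.
D_c = (k_d/k_a) L₀ e^(−k_d t_c) = (0.294/2.02) × 14.2 × e^(−0.294×0.3077) = 0.1455 × 14.2 × 0.9135 = 1.888 mg/L.
Minimum DO = C_s − D_c = 8.18 − 1.888 = 6.292 mg/L.

t_c ≈ 0.308 d; D_c ≈ 1.89 mg/L; min DO ≈ 6.29 mg/L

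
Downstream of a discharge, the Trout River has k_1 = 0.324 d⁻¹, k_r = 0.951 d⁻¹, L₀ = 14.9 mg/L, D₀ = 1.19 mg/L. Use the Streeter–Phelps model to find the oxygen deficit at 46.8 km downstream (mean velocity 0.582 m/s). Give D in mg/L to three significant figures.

Travel time t = x/v = 46.8 km / (0.582 m/s) = 46800 m / 0.582 m/s = 80410 s = 0.9307 d.
k_1 L₀/(k_r−k_1) = 0.324×14.9/(0.951−0.324) = 4.828/0.6270 = 7.700 mg/L.
e^(−k_1 t) = e^(−0.324×0.9307) = 0.7397; e^(−k_r t) = e^(−0.951×0.9307) = 0.4127.
D = 7.700 × (0.7397 − 0.4127) + 1.19 × 0.4127 = 2.518 + 0.4911 = 3.009 mg/L.

D ≈ 3.01 mg/L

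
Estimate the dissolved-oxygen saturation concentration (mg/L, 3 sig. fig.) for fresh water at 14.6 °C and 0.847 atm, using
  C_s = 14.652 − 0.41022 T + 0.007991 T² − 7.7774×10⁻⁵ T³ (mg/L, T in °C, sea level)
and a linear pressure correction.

At sea level: C_s = 14.652 − 0.41022×14.6 + 0.007991×14.6² − 7.7774×10⁻⁵×14.6³ = 10.12 mg/L.
Pressure correction: C_s' = 10.12 × 0.847 = 8.575 mg/L.

C_s ≈ 8.58 mg/L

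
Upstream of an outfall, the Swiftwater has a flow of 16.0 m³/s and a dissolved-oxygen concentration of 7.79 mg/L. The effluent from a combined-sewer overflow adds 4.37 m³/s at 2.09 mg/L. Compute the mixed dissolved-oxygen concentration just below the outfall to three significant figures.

6.57 mg/L

Flow-weighted mixing: C = (Q_r C_r + Q_w C_w)/(Q_r + Q_w)
= (16.0×7.79 + 4.37×2.09)/(16.0 + 4.37) = 133.8/20.37 = 6.567 mg/L.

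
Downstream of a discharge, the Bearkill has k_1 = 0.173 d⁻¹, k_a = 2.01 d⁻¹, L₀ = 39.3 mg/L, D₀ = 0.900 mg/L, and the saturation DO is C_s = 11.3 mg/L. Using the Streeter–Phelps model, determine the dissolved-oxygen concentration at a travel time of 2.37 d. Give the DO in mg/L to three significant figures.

DO ≈ 8.87 mg/L

k_1 L₀/(k_a−k_1) = 0.173×39.3/(2.01−0.173) = 6.799/1.837 = 3.701 mg/L.
e^(−k_1 t) = e^(−0.173×2.370) = 0.6636; e^(−k_a t) = e^(−2.01×2.370) = 0.008534.
D = 3.701 × (0.6636 − 0.008534) + 0.900 × 0.008534 = 2.425 + 0.007681 = 2.432 mg/L.
DO = C_s − D = 11.3 − 2.432 = 8.868 mg/L.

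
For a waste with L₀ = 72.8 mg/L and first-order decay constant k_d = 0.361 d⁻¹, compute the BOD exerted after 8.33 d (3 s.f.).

y ≈ 69.2 mg/L

y_t = L₀(1 − e^(−k_d t)) = 72.8 × (1 − e^(−0.361×8.33))
= 72.8 × (1 − 0.04943) = 72.8 × 0.9506 = 69.20 mg/L.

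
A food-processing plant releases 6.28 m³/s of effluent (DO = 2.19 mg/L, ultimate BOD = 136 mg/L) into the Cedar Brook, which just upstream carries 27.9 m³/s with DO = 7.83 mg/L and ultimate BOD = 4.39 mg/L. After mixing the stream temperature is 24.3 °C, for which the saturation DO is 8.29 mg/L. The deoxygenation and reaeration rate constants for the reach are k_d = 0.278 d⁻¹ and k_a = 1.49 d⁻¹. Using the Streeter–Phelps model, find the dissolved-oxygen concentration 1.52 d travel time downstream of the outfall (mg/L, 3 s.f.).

DO ≈ 4.52 mg/L

Mixed DO = (27.9×7.83 + 6.28×2.19)/(27.9+6.28) = 232.2/34.18 = 6.794 mg/L.
Mixed L₀ = (27.9×4.39 + 6.28×136)/(34.18) = 976.6/34.18 = 28.57 mg/L.
Initial deficit D₀ = C_s − DO₀ = 8.29 − 6.794 = 1.496 mg/L.
D(1.52) = [0.278×28.57/(1.49−0.278)](e^(−0.278×1.52) − e^(−1.49×1.52)) + 1.496 e^(−1.49×1.52)
= 6.553 × (0.6554 − 0.1039) + 1.496 × 0.1039 = 3.770 mg/L.
DO = 8.29 − 3.770 = 4.520 mg/L.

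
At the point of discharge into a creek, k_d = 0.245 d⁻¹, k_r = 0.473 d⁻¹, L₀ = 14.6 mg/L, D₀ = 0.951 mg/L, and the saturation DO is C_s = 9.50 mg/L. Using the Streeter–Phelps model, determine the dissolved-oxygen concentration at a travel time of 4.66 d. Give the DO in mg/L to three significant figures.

DO ≈ 6.12 mg/L

k_d L₀/(k_r−k_d) = 0.245×14.6/(0.473−0.245) = 3.577/0.2280 = 15.69 mg/L.
e^(−k_d t) = e^(−0.245×4.660) = 0.3193; e^(−k_r t) = e^(−0.473×4.660) = 0.1103.
D = 15.69 × (0.3193 − 0.1103) + 0.951 × 0.1103 = 3.278 + 0.1049 = 3.383 mg/L.
DO = C_s − D = 9.50 − 3.383 = 6.117 mg/L.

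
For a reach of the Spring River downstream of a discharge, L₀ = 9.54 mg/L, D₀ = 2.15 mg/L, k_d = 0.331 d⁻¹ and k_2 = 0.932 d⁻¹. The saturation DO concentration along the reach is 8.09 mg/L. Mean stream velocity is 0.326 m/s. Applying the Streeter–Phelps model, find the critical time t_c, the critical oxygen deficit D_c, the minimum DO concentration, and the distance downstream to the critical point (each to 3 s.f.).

t_c ≈ 0.847 d; D_c ≈ 2.56 mg/L; min DO ≈ 5.53 mg/L; x_c ≈ 23.9 km

With k_2/k_d = 2.816 and 1 − D₀(k_2−k_d)/(k_d L₀) = 0.5908,
t_c = ln(2.816 × 0.5908) / (0.932 − 0.331) = ln(1.664) / 0.6010 = 0.5089/0.6010 = 0.8468 d.
L(t_c) = L₀ e^(−k_d t_c) = 9.54 × 0.7556 = 7.208 mg/L, and at the critical point k_2 D_c = k_d L, so D_c = (0.331/0.932) × 7.208 = 2.560 mg/L.
Minimum DO = C_s − D_c = 8.09 − 2.560 = 5.530 mg/L.
x_c = v t_c = 0.326 m/s × 0.8468 d × 86400 s/d = 23850 m ≈ 23.9 km.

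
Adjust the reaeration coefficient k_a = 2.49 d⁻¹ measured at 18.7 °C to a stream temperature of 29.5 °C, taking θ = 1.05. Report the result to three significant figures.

k_a ≈ 4.22 d⁻¹

k_a(T₂) = k_a(T₁) · θ^(T₂−T₁) = 2.49 × 1.05^(29.5−18.7)
= 2.49 × 1.05^10.8 = 2.49 × 1.694 = 4.217 d⁻¹.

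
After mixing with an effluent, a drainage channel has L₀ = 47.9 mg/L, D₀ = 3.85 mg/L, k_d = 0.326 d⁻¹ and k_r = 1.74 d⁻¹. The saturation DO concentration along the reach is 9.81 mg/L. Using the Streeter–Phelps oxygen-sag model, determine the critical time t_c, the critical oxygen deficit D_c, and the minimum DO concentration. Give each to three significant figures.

t_c ≈ 0.881 d; D_c ≈ 6.73 mg/L; min DO ≈ 3.08 mg/L

With k_r/k_d = 5.337 and 1 − D₀(k_r−k_d)/(k_d L₀) = 0.6514,
t_c = ln(5.337 × 0.6514) / (1.74 − 0.326) = ln(3.477) / 1.414 = 1.246/1.414 = 0.8812 d.
L(t_c) = L₀ e^(−k_d t_c) = 47.9 × 0.7503 = 35.94 mg/L, and at the critical point k_r D_c = k_d L, so D_c = (0.326/1.74) × 35.94 = 6.733 mg/L.
Minimum DO = C_s − D_c = 9.81 − 6.733 = 3.077 mg/L.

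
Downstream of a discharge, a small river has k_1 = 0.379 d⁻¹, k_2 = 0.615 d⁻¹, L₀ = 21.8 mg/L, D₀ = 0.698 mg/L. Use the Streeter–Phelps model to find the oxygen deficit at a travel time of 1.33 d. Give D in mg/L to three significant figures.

k_1 L₀/(k_2−k_1) = 0.379×21.8/(0.615−0.379) = 8.262/0.2360 = 35.01 mg/L.
e^(−k_1 t) = e^(−0.379×1.330) = 0.6041; e^(−k_2 t) = e^(−0.615×1.330) = 0.4413.
D = 35.01 × (0.6041 − 0.4413) + 0.698 × 0.4413 = 5.697 + 0.3081 = 6.005 mg/L.

D ≈ 6.01 mg/L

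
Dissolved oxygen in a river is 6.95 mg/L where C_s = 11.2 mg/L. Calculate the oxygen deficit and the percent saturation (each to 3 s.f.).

D = C_s − C = 11.2 − 6.95 = 4.25 mg/L.
% saturation = 6.95/11.2 × 100 = 62.1 %.

D ≈ 4.25 mg/L; 62.1 % saturation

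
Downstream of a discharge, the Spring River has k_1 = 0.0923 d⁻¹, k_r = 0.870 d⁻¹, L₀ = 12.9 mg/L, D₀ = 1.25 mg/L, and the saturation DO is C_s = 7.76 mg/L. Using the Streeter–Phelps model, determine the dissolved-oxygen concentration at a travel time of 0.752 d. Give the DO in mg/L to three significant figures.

DO ≈ 6.48 mg/L

k_1 L₀/(k_r−k_1) = 0.0923×12.9/(0.870−0.0923) = 1.191/0.7777 = 1.531 mg/L.
e^(−k_1 t) = e^(−0.0923×0.7520) = 0.9329; e^(−k_r t) = e^(−0.870×0.7520) = 0.5198.
D = 1.531 × (0.9329 − 0.5198) + 1.25 × 0.5198 = 0.6325 + 0.6498 = 1.282 mg/L.
DO = C_s − D = 7.76 − 1.282 = 6.478 mg/L.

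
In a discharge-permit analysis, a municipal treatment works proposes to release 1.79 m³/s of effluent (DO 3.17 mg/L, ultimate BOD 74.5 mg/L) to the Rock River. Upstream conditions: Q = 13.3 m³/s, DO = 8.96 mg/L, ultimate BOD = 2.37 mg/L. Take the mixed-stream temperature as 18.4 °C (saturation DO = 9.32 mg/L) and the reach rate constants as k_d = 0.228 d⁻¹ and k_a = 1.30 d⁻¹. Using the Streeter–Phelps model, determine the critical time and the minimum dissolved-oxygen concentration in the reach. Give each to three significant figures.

t_c ≈ 1.07 d; minimum DO ≈ 7.82 mg/L

Mixed DO = (13.3×8.96 + 1.79×3.17)/(13.3+1.79) = 124.8/15.09 = 8.273 mg/L.
Mixed L₀ = (13.3×2.37 + 1.79×74.5)/(15.09) = 164.9/15.09 = 10.93 mg/L.
Initial deficit D₀ = C_s − DO₀ = 9.32 − 8.273 = 1.047 mg/L.
t_c = (1/1.072) ln[(1.30/0.228)(1 − 1.047×1.072/(0.228×10.93))] = 0.9328 × ln(3.133) = 1.065 d.
D_c = (0.228/1.30) × 10.93 × e^(−0.228×1.065) = 0.1754 × 10.93 × 0.7843 = 1.503 mg/L.
Minimum DO = 9.32 − 1.503 = 7.817 mg/L.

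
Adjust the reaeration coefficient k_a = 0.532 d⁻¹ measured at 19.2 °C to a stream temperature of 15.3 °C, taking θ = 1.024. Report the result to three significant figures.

k_a(T₂) = k_a(T₁) · θ^(T₂−T₁) = 0.532 × 1.024^(15.3−19.2)
= 0.532 × 1.024^-3.90 = 0.532 × 0.9117 = 0.4850 d⁻¹.

k_a ≈ 0.485 d⁻¹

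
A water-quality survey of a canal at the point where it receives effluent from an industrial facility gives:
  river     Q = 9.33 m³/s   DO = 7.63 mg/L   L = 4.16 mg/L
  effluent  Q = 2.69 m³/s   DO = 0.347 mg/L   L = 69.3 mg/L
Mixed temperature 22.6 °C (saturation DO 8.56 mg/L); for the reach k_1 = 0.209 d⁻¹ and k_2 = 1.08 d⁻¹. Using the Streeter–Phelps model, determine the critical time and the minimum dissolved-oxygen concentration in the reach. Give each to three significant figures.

Mixed DO = (9.33×7.63 + 2.69×0.347)/(9.33+2.69) = 72.12/12.02 = 6.000 mg/L.
Mixed L₀ = (9.33×4.16 + 2.69×69.3)/(12.02) = 225.2/12.02 = 18.74 mg/L.
Initial deficit D₀ = C_s − DO₀ = 8.56 − 6.000 = 2.560 mg/L.
t_c = (1/0.8710) ln[(1.08/0.209)(1 − 2.560×0.8710/(0.209×18.74))] = 1.148 × ln(2.225) = 0.9184 d.
D_c = (0.209/1.08) × 18.74 × e^(−0.209×0.9184) = 0.1935 × 18.74 × 0.8253 = 2.993 mg/L.
Minimum DO = 8.56 − 2.993 = 5.567 mg/L.

t_c ≈ 0.918 d; minimum DO ≈ 5.57 mg/L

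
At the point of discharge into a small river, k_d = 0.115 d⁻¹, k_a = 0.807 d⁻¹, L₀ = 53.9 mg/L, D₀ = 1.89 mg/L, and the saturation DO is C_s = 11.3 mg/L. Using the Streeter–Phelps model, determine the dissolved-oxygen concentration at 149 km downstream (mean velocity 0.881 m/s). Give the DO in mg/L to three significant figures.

Travel time t = x/v = 149 km / (0.881 m/s) = 149000 m / 0.881 m/s = 169100 s = 1.957 d.
k_d L₀/(k_a−k_d) = 0.115×53.9/(0.807−0.115) = 6.199/0.6920 = 8.957 mg/L.
e^(−k_d t) = e^(−0.115×1.957) = 0.7984; e^(−k_a t) = e^(−0.807×1.957) = 0.2060.
D = 8.957 × (0.7984 − 0.2060) + 1.89 × 0.2060 = 5.306 + 0.3894 = 5.696 mg/L.
DO = C_s − D = 11.3 − 5.696 = 5.604 mg/L.

DO ≈ 5.60 mg/L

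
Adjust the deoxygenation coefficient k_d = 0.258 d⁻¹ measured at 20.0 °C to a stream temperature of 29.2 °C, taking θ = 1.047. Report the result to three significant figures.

k_d(T₂) = k_d(T₁) · θ^(T₂−T₁) = 0.258 × 1.047^(29.2−20.0)
= 0.258 × 1.047^9.20 = 0.258 × 1.526 = 0.3937 d⁻¹.

k_d ≈ 0.394 d⁻¹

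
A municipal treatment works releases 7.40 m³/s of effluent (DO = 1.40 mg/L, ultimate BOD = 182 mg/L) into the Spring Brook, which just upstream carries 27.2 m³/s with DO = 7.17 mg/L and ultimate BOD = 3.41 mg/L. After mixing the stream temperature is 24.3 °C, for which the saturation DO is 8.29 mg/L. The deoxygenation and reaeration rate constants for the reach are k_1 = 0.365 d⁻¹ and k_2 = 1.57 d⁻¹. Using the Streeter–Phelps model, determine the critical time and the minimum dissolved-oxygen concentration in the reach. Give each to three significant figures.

Mixed DO = (27.2×7.17 + 7.40×1.40)/(27.2+7.40) = 205.4/34.60 = 5.936 mg/L.
Mixed L₀ = (27.2×3.41 + 7.40×182)/(34.60) = 1440/34.60 = 41.61 mg/L.
Initial deficit D₀ = C_s − DO₀ = 8.29 − 5.936 = 2.354 mg/L.
t_c = (1/1.205) ln[(1.57/0.365)(1 − 2.354×1.205/(0.365×41.61))] = 0.8299 × ln(3.498) = 1.039 d.
D_c = (0.365/1.57) × 41.61 × e^(−0.365×1.039) = 0.2325 × 41.61 × 0.6843 = 6.619 mg/L.
Minimum DO = 8.29 − 6.619 = 1.671 mg/L.

t_c ≈ 1.04 d; minimum DO ≈ 1.67 mg/L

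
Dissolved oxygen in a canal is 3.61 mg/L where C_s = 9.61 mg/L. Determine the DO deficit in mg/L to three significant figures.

D = C_s − C = 9.61 − 3.61 = 6.00 mg/L.

D ≈ 6.00 mg/L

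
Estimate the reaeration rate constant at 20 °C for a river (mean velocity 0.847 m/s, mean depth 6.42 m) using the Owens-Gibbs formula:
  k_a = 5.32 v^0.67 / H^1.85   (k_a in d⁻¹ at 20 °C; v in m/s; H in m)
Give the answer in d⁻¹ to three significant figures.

k_a ≈ 0.153 d⁻¹

k_a = 5.32 × 0.847^0.67 / 6.42^1.85 = 5.32 × 0.8947 / 31.18 = 0.1526 d⁻¹.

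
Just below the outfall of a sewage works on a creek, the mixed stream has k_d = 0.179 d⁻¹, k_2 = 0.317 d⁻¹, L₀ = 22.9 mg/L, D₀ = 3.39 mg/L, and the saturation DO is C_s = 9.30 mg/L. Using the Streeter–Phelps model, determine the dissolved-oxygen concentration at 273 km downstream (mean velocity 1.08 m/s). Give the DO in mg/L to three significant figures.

DO ≈ 2.11 mg/L

Travel time t = x/v = 273 km / (1.08 m/s) = 273000 m / 1.08 m/s = 252800 s = 2.926 d.
k_d L₀/(k_2−k_d) = 0.179×22.9/(0.317−0.179) = 4.099/0.1380 = 29.70 mg/L.
e^(−k_d t) = e^(−0.179×2.926) = 0.5923; e^(−k_2 t) = e^(−0.317×2.926) = 0.3956.
D = 29.70 × (0.5923 − 0.3956) + 3.39 × 0.3956 = 5.845 + 1.341 = 7.186 mg/L.
DO = C_s − D = 9.30 − 7.186 = 2.114 mg/L.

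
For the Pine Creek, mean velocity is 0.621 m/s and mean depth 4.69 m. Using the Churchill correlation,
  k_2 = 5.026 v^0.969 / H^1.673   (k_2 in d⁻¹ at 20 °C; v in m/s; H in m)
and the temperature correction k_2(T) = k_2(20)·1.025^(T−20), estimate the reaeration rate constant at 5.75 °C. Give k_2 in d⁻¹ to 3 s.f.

k_2(20) = 5.026 × 0.621^0.969 / 4.69^1.673 = 5.026 × 0.6302 / 13.27 = 0.2387 d⁻¹.
k_2(5.75) = 0.2387 × 1.025^(5.75−20) = 0.2387 × 0.7034 = 0.1679 d⁻¹.

k_2 ≈ 0.168 d⁻¹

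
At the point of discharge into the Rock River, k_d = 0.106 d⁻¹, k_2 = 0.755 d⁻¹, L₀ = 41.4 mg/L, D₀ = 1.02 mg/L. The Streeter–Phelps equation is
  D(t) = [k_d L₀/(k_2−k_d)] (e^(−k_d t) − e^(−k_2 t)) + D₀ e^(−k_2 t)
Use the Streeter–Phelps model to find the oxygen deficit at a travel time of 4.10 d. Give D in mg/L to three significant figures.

D ≈ 4.12 mg/L

k_d L₀/(k_2−k_d) = 0.106×41.4/(0.755−0.106) = 4.388/0.6490 = 6.762 mg/L.
e^(−k_d t) = e^(−0.106×4.100) = 0.6475; e^(−k_2 t) = e^(−0.755×4.100) = 0.04525.
D = 6.762 × (0.6475 − 0.04525) + 1.02 × 0.04525 = 4.072 + 0.04616 = 4.119 mg/L.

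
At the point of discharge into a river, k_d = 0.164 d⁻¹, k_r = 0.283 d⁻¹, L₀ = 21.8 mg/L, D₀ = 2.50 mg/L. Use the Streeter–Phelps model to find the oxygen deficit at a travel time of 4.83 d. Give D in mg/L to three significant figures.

D ≈ 6.59 mg/L

k_d L₀/(k_r−k_d) = 0.164×21.8/(0.283−0.164) = 3.575/0.1190 = 30.04 mg/L.
e^(−k_d t) = e^(−0.164×4.830) = 0.4529; e^(−k_r t) = e^(−0.283×4.830) = 0.2549.
D = 30.04 × (0.4529 − 0.2549) + 2.50 × 0.2549 = 5.948 + 0.6372 = 6.585 mg/L.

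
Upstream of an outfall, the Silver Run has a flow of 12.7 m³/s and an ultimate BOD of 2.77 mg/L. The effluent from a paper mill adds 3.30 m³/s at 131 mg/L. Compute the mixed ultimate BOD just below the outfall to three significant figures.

29.2 mg/L

Flow-weighted mixing: C = (Q_r C_r + Q_w C_w)/(Q_r + Q_w)
= (12.7×2.77 + 3.30×131)/(12.7 + 3.30) = 467.5/16.00 = 29.22 mg/L.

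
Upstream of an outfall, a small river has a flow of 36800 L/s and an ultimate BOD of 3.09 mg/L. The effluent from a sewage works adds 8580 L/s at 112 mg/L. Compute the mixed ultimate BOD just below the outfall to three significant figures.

23.7 mg/L

Flow-weighted mixing: C = (Q_r C_r + Q_w C_w)/(Q_r + Q_w)
= (36800×3.09 + 8580×112)/(36800 + 8580) = 1.075×10^6/45380 = 23.68 mg/L.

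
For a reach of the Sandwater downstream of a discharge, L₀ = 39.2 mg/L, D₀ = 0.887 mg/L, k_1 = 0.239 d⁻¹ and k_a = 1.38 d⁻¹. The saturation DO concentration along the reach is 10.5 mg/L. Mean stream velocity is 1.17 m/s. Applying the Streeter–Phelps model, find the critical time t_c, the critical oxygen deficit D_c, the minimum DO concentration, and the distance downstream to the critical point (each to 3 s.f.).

t_c ≈ 1.44 d; D_c ≈ 4.82 mg/L; min DO ≈ 5.68 mg/L; x_c ≈ 145 km

t_c = [1/(k_a−k_1)] ln[(k_a/k_1)(1 − D₀(k_a−k_1)/(k_1 L₀))]
= [1/(1.38−0.239)] ln[(1.38/0.239)(1 − 0.887×1.141/(0.239×39.2))]
= (1/1.141) ln[5.774 × 0.8920] = 0.8764 × ln(5.150) = 0.8764 × 1.639 = 1.437 d.
L(t_c) = L₀ e^(−k_1 t_c) = 39.2 × 0.7094 = 27.81 mg/L, and at the critical point k_a D_c = k_1 L, so D_c = (0.239/1.38) × 27.81 = 4.816 mg/L.
Minimum DO = C_s − D_c = 10.5 − 4.816 = 5.684 mg/L.
x_c = v t_c = 1.17 m/s × 1.437 d × 86400 s/d = 145200 m ≈ 145 km.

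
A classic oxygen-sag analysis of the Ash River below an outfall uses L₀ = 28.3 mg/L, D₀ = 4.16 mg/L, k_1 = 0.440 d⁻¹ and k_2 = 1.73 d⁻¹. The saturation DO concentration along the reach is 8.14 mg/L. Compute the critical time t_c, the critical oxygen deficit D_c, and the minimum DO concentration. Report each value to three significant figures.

At the critical point dD/dt = 0, so k_1 L₀ e^(−k_1 t) = k_2 D. Substituting D(t) from the Streeter–Phelps equation and solving for t gives
t_c = ln[(k_2/k_1)(1 − D₀(k_2−k_1)/(k_1 L₀))] / (k_2−k_1).
Here k_2−k_1 = 1.290 d⁻¹ and 1 − D₀(k_2−k_1)/(k_1 L₀) = 1 − 4.16×1.290/(0.440×28.3) = 0.5690, so
t_c = ln(3.932 × 0.5690) / 1.290 = 0.8053 / 1.290 = 0.6243 d.
D_c = (k_1/k_2) L₀ e^(−k_1 t_c) = (0.440/1.73) × 28.3 × e^(−0.440×0.6243) = 0.2543 × 28.3 × 0.7598 = 5.469 mg/L.
Minimum DO = C_s − D_c = 8.14 − 5.469 = 2.671 mg/L.

t_c ≈ 0.624 d; D_c ≈ 5.47 mg/L; min DO ≈ 2.67 mg/L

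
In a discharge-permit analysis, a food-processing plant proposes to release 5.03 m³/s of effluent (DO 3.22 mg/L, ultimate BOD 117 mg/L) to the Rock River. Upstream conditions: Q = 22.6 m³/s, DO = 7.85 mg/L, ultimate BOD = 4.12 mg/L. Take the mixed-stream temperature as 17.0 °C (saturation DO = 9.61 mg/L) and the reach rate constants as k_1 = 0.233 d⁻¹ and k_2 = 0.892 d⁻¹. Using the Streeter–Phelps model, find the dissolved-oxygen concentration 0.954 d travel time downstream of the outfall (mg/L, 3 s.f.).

DO ≈ 5.24 mg/L

Mixed DO = (22.6×7.85 + 5.03×3.22)/(22.6+5.03) = 193.6/27.63 = 7.007 mg/L.
Mixed L₀ = (22.6×4.12 + 5.03×117)/(27.63) = 681.6/27.63 = 24.67 mg/L.
Initial deficit D₀ = C_s − DO₀ = 9.61 − 7.007 = 2.603 mg/L.
D(0.954) = [0.233×24.67/(0.892−0.233)](e^(−0.233×0.954) − e^(−0.892×0.954)) + 2.603 e^(−0.892×0.954)
= 8.722 × (0.8007 − 0.4270) + 2.603 × 0.4270 = 4.371 mg/L.
DO = 9.61 − 4.371 = 5.239 mg/L.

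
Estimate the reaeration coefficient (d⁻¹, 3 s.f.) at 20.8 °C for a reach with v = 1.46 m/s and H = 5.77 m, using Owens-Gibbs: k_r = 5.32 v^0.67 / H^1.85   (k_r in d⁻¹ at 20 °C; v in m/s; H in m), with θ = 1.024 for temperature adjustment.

k_r(20) = 5.32 × 1.46^0.67 / 5.77^1.85 = 5.32 × 1.289 / 25.60 = 0.2678 d⁻¹.
k_r(20.8) = 0.2678 × 1.024^(20.8−20) = 0.2678 × 1.019 = 0.2730 d⁻¹.

k_r ≈ 0.273 d⁻¹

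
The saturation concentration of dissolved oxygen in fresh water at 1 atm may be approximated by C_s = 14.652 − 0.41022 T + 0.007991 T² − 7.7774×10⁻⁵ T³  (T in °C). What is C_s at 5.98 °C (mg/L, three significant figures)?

C_s ≈ 12.5 mg/L

C_s = 14.652 − 0.41022×5.98 + 0.007991×5.98² − 7.7774×10⁻⁵×5.98³ = 12.47 mg/L.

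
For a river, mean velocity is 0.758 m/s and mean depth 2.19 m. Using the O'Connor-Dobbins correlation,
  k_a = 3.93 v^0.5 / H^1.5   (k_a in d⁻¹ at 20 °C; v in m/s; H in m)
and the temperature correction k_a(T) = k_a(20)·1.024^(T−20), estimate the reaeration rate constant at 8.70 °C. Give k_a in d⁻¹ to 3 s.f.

k_a ≈ 0.808 d⁻¹

k_a(20) = 3.93 × 0.758^0.5 / 2.19^1.5 = 3.93 × 0.8706 / 3.241 = 1.056 d⁻¹.
k_a(8.70) = 1.056 × 1.024^(8.70−20) = 1.056 × 0.7649 = 0.8076 d⁻¹.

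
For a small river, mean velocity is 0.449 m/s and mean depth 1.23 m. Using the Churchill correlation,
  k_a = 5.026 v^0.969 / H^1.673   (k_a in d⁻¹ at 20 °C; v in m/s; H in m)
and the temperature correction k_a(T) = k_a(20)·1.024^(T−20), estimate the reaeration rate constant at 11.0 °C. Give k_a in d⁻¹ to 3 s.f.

k_a ≈ 1.32 d⁻¹

k_a(20) = 5.026 × 0.449^0.969 / 1.23^1.673 = 5.026 × 0.4603 / 1.414 = 1.636 d⁻¹.
k_a(11.0) = 1.636 × 1.024^(11.0−20) = 1.636 × 0.8078 = 1.322 d⁻¹.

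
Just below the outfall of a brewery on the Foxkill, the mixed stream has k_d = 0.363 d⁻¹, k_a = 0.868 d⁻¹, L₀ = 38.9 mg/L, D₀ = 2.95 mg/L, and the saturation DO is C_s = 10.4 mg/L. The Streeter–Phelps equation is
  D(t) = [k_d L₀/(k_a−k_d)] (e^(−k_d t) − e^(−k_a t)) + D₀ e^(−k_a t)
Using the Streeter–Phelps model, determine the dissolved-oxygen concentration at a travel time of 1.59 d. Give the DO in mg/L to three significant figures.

k_d L₀/(k_a−k_d) = 0.363×38.9/(0.868−0.363) = 14.12/0.5050 = 27.96 mg/L.
e^(−k_d t) = e^(−0.363×1.590) = 0.5615; e^(−k_a t) = e^(−0.868×1.590) = 0.2515.
D = 27.96 × (0.5615 − 0.2515) + 2.95 × 0.2515 = 8.666 + 0.7421 = 9.408 mg/L.
DO = C_s − D = 10.4 − 9.408 = 0.9915 mg/L.

DO ≈ 0.992 mg/L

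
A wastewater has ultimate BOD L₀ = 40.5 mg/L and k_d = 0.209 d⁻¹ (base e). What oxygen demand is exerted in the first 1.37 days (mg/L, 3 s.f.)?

y ≈ 10.1 mg/L

y_t = L₀(1 − e^(−k_d t)) = 40.5 × (1 − e^(−0.209×1.37))
= 40.5 × (1 − 0.7510) = 40.5 × 0.2490 = 10.08 mg/L.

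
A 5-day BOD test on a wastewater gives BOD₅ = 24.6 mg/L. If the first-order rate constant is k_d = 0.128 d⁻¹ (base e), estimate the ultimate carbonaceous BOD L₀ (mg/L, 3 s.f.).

L₀ ≈ 52.0 mg/L

BOD₅ = L₀(1 − e^(−5k_d)) ⇒ L₀ = BOD₅ / (1 − e^(−5×0.128))
= 24.6 / (1 − 0.5273) = 24.6 / 0.4727 = 52.04 mg/L.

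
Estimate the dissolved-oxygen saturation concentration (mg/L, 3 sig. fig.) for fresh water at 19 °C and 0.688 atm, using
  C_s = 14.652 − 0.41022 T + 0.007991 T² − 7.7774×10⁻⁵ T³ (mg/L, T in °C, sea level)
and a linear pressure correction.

At sea level: C_s = 14.652 − 0.41022×19 + 0.007991×19² − 7.7774×10⁻⁵×19³ = 9.209 mg/L.
Pressure correction: C_s' = 9.209 × 0.688 = 6.336 mg/L.

C_s ≈ 6.34 mg/L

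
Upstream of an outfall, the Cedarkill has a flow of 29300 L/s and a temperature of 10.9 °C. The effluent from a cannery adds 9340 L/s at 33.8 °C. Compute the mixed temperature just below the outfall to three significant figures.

Flow-weighted mixing: C = (Q_r C_r + Q_w C_w)/(Q_r + Q_w)
= (29300×10.9 + 9340×33.8)/(29300 + 9340) = 635100/38640 = 16.44 °C.

16.4 °C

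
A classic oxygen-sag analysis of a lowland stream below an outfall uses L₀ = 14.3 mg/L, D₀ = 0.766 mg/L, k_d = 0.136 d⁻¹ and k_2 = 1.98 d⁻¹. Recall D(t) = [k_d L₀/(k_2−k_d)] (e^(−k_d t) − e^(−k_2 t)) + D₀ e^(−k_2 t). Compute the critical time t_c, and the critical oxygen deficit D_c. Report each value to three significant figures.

t_c ≈ 0.750 d; D_c ≈ 0.887 mg/L

t_c = [1/(k_2−k_d)] ln[(k_2/k_d)(1 − D₀(k_2−k_d)/(k_d L₀))]
= [1/(1.98−0.136)] ln[(1.98/0.136)(1 − 0.766×1.844/(0.136×14.3))]
= (1/1.844) ln[14.56 × 0.2737] = 0.5423 × ln(3.985) = 0.5423 × 1.382 = 0.7497 d.
L(t_c) = L₀ e^(−k_d t_c) = 14.3 × 0.9031 = 12.91 mg/L, and at the critical point k_2 D_c = k_d L, so D_c = (0.136/1.98) × 12.91 = 0.8870 mg/L.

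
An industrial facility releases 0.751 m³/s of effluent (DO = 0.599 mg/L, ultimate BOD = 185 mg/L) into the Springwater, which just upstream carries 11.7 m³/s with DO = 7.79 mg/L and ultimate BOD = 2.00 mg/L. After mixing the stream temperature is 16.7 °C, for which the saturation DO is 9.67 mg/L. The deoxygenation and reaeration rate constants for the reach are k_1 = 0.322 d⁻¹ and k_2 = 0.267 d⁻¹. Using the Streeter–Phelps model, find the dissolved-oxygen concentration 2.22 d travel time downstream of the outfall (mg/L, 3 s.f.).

Mixed DO = (11.7×7.79 + 0.751×0.599)/(11.7+0.751) = 91.59/12.45 = 7.356 mg/L.
Mixed L₀ = (11.7×2.00 + 0.751×185)/(12.45) = 162.3/12.45 = 13.04 mg/L.
Initial deficit D₀ = C_s − DO₀ = 9.67 − 7.356 = 2.314 mg/L.
D(2.22) = [0.322×13.04/(0.267−0.322)](e^(−0.322×2.22) − e^(−0.267×2.22)) + 2.314 e^(−0.267×2.22)
= -76.33 × (0.4893 − 0.5528) + 2.314 × 0.5528 = 6.129 mg/L.
DO = 9.67 − 6.129 = 3.541 mg/L.

DO ≈ 3.54 mg/L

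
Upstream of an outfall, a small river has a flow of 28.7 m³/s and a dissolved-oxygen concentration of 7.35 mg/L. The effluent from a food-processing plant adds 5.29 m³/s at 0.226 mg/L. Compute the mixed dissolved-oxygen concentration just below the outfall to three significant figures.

6.24 mg/L

Flow-weighted mixing: C = (Q_r C_r + Q_w C_w)/(Q_r + Q_w)
= (28.7×7.35 + 5.29×0.226)/(28.7 + 5.29) = 212.1/33.99 = 6.241 mg/L.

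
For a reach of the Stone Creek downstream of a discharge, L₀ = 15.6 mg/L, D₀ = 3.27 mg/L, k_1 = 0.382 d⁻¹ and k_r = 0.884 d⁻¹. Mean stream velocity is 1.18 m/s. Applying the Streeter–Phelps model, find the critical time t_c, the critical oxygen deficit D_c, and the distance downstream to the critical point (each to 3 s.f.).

At the critical point dD/dt = 0, so k_1 L₀ e^(−k_1 t) = k_r D. Substituting D(t) from the Streeter–Phelps equation and solving for t gives
t_c = ln[(k_r/k_1)(1 − D₀(k_r−k_1)/(k_1 L₀))] / (k_r−k_1).
Here k_r−k_1 = 0.5020 d⁻¹ and 1 − D₀(k_r−k_1)/(k_1 L₀) = 1 − 3.27×0.5020/(0.382×15.6) = 0.7245, so
t_c = ln(2.314 × 0.7245) / 0.5020 = 0.5168 / 0.5020 = 1.030 d.
D_c = (k_1/k_r) L₀ e^(−k_1 t_c) = (0.382/0.884) × 15.6 × e^(−0.382×1.030) = 0.4321 × 15.6 × 0.6748 = 4.549 mg/L.
x_c = v t_c = 1.18 m/s × 1.030 d × 86400 s/d = 105000 m ≈ 105 km.

t_c ≈ 1.03 d; D_c ≈ 4.55 mg/L; x_c ≈ 105 km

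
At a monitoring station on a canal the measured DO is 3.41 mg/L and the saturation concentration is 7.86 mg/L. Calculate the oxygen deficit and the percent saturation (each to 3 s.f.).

D = C_s − C = 7.86 − 3.41 = 4.45 mg/L.
% saturation = 3.41/7.86 × 100 = 43.4 %.

D ≈ 4.45 mg/L; 43.4 % saturation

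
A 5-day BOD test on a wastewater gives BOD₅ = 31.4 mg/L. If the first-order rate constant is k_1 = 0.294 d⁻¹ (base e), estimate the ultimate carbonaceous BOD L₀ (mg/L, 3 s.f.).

L₀ ≈ 40.8 mg/L

BOD₅ = L₀(1 − e^(−5k_1)) ⇒ L₀ = BOD₅ / (1 − e^(−5×0.294))
= 31.4 / (1 − 0.2299) = 31.4 / 0.7701 = 40.78 mg/L.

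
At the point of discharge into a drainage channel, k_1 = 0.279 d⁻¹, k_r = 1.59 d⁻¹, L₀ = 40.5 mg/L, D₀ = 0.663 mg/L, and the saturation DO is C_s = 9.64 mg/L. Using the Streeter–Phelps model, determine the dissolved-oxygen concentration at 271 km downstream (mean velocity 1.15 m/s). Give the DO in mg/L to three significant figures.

DO ≈ 5.72 mg/L

Travel time t = x/v = 271 km / (1.15 m/s) = 271000 m / 1.15 m/s = 235700 s = 2.727 d.
k_1 L₀/(k_r−k_1) = 0.279×40.5/(1.59−0.279) = 11.30/1.311 = 8.619 mg/L.
e^(−k_1 t) = e^(−0.279×2.727) = 0.4672; e^(−k_r t) = e^(−1.59×2.727) = 0.01308.
D = 8.619 × (0.4672 − 0.01308) + 0.663 × 0.01308 = 3.914 + 0.008672 = 3.923 mg/L.
DO = C_s − D = 9.64 − 3.923 = 5.717 mg/L.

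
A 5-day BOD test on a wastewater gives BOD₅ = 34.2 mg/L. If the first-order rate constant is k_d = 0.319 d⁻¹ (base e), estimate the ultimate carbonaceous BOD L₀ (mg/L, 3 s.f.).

BOD₅ = L₀(1 − e^(−5k_d)) ⇒ L₀ = BOD₅ / (1 − e^(−5×0.319))
= 34.2 / (1 − 0.2029) = 34.2 / 0.7971 = 42.91 mg/L.

L₀ ≈ 42.9 mg/L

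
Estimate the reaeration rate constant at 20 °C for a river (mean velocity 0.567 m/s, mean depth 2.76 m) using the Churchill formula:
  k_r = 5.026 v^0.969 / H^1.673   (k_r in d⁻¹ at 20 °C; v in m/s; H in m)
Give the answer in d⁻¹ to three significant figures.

k_r ≈ 0.531 d⁻¹

k_r = 5.026 × 0.567^0.969 / 2.76^1.673 = 5.026 × 0.5771 / 5.466 = 0.5306 d⁻¹.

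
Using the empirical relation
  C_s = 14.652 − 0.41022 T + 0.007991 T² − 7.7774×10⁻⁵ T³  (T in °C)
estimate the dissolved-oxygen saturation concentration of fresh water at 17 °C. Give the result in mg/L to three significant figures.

C_s ≈ 9.61 mg/L

C_s = 14.652 − 0.41022×17 + 0.007991×17² − 7.7774×10⁻⁵×17³ = 9.606 mg/L.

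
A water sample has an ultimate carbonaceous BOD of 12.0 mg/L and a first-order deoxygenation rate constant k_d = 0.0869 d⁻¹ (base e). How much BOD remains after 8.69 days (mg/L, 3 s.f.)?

L_t = L₀ e^(−k_d t) = 12.0 × e^(−0.0869×8.69) = 12.0 × 0.4699 = 5.639 mg/L.

L ≈ 5.64 mg/L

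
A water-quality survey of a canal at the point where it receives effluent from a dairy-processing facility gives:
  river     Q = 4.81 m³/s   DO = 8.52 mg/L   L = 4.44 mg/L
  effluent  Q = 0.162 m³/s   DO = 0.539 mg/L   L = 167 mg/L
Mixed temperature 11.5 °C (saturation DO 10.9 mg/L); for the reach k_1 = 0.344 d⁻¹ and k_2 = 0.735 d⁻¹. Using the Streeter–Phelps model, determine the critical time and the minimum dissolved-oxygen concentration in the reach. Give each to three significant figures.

t_c ≈ 0.999 d; minimum DO ≈ 7.67 mg/L

Mixed DO = (4.81×8.52 + 0.162×0.539)/(4.81+0.162) = 41.07/4.972 = 8.260 mg/L.
Mixed L₀ = (4.81×4.44 + 0.162×167)/(4.972) = 48.41/4.972 = 9.737 mg/L.
Initial deficit D₀ = C_s − DO₀ = 10.9 − 8.260 = 2.640 mg/L.
t_c = (1/0.3910) ln[(0.735/0.344)(1 − 2.640×0.3910/(0.344×9.737))] = 2.558 × ln(1.478) = 0.9994 d.
D_c = (0.344/0.735) × 9.737 × e^(−0.344×0.9994) = 0.4680 × 9.737 × 0.7091 = 3.231 mg/L.
Minimum DO = 10.9 − 3.231 = 7.669 mg/L.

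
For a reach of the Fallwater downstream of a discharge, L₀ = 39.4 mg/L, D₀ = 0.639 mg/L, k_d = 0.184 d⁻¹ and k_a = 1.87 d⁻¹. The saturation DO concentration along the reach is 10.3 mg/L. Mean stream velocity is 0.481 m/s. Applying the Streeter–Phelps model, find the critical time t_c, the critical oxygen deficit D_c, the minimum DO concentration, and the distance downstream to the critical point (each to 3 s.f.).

t_c ≈ 1.28 d; D_c ≈ 3.06 mg/L; min DO ≈ 7.24 mg/L; x_c ≈ 53.2 km

At the critical point dD/dt = 0, so k_d L₀ e^(−k_d t) = k_a D. Substituting D(t) from the Streeter–Phelps equation and solving for t gives
t_c = ln[(k_a/k_d)(1 − D₀(k_a−k_d)/(k_d L₀))] / (k_a−k_d).
Here k_a−k_d = 1.686 d⁻¹ and 1 − D₀(k_a−k_d)/(k_d L₀) = 1 − 0.639×1.686/(0.184×39.4) = 0.8514, so
t_c = ln(10.16 × 0.8514) / 1.686 = 2.158 / 1.686 = 1.280 d.
L(t_c) = L₀ e^(−k_d t_c) = 39.4 × 0.7902 = 31.13 mg/L, and at the critical point k_a D_c = k_d L, so D_c = (0.184/1.87) × 31.13 = 3.063 mg/L.
Minimum DO = C_s − D_c = 10.3 − 3.063 = 7.237 mg/L.
x_c = v t_c = 0.481 m/s × 1.280 d × 86400 s/d = 53190 m ≈ 53.2 km.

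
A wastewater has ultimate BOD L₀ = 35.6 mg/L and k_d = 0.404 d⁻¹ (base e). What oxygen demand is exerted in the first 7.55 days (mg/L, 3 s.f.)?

y ≈ 33.9 mg/L

y_t = L₀(1 − e^(−k_d t)) = 35.6 × (1 − e^(−0.404×7.55))
= 35.6 × (1 − 0.04735) = 35.6 × 0.9527 = 33.91 mg/L.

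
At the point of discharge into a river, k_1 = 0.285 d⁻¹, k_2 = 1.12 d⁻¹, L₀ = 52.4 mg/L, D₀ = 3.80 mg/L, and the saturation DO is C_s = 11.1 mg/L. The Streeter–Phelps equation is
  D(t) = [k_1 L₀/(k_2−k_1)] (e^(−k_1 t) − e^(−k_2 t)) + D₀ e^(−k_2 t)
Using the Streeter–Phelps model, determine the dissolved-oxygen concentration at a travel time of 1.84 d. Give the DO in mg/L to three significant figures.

k_1 L₀/(k_2−k_1) = 0.285×52.4/(1.12−0.285) = 14.93/0.8350 = 17.89 mg/L.
e^(−k_1 t) = e^(−0.285×1.840) = 0.5919; e^(−k_2 t) = e^(−1.12×1.840) = 0.1274.
D = 17.89 × (0.5919 − 0.1274) + 3.80 × 0.1274 = 8.309 + 0.4839 = 8.793 mg/L.
DO = C_s − D = 11.1 − 8.793 = 2.307 mg/L.

DO ≈ 2.31 mg/L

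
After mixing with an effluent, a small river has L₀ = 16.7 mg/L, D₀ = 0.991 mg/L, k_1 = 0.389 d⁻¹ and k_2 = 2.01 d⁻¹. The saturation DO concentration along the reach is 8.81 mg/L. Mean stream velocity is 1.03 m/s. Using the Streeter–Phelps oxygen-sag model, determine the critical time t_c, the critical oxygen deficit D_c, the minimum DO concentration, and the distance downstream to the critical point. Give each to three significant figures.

t_c ≈ 0.838 d; D_c ≈ 2.33 mg/L; min DO ≈ 6.48 mg/L; x_c ≈ 74.6 km

t_c = [1/(k_2−k_1)] ln[(k_2/k_1)(1 − D₀(k_2−k_1)/(k_1 L₀))]
= [1/(2.01−0.389)] ln[(2.01/0.389)(1 − 0.991×1.621/(0.389×16.7))]
= (1/1.621) ln[5.167 × 0.7527] = 0.6169 × ln(3.889) = 0.6169 × 1.358 = 0.8379 d.
L(t_c) = L₀ e^(−k_1 t_c) = 16.7 × 0.7218 = 12.05 mg/L, and at the critical point k_2 D_c = k_1 L, so D_c = (0.389/2.01) × 12.05 = 2.333 mg/L.
Minimum DO = C_s − D_c = 8.81 − 2.333 = 6.477 mg/L.
x_c = v t_c = 1.03 m/s × 0.8379 d × 86400 s/d = 74570 m ≈ 74.6 km.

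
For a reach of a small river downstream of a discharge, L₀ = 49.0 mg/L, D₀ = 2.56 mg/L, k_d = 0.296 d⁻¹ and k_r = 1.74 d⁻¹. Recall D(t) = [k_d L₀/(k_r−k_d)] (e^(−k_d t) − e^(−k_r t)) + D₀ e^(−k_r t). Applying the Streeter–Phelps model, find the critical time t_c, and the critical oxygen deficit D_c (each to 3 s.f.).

t_c ≈ 1.02 d; D_c ≈ 6.16 mg/L

At the critical point dD/dt = 0, so k_d L₀ e^(−k_d t) = k_r D. Substituting D(t) from the Streeter–Phelps equation and solving for t gives
t_c = ln[(k_r/k_d)(1 − D₀(k_r−k_d)/(k_d L₀))] / (k_r−k_d).
Here k_r−k_d = 1.444 d⁻¹ and 1 − D₀(k_r−k_d)/(k_d L₀) = 1 − 2.56×1.444/(0.296×49.0) = 0.7451, so
t_c = ln(5.878 × 0.7451) / 1.444 = 1.477 / 1.444 = 1.023 d.
D_c = (k_d/k_r) L₀ e^(−k_d t_c) = (0.296/1.74) × 49.0 × e^(−0.296×1.023) = 0.1701 × 49.0 × 0.7388 = 6.158 mg/L.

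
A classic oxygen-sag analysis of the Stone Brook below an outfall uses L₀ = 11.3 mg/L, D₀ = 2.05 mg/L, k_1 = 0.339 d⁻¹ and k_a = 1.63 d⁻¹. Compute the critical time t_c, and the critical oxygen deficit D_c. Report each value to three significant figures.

t_c ≈ 0.307 d; D_c ≈ 2.12 mg/L

At the critical point dD/dt = 0, so k_1 L₀ e^(−k_1 t) = k_a D. Substituting D(t) from the Streeter–Phelps equation and solving for t gives
t_c = ln[(k_a/k_1)(1 − D₀(k_a−k_1)/(k_1 L₀))] / (k_a−k_1).
Here k_a−k_1 = 1.291 d⁻¹ and 1 − D₀(k_a−k_1)/(k_1 L₀) = 1 − 2.05×1.291/(0.339×11.3) = 0.3091, so
t_c = ln(4.808 × 0.3091) / 1.291 = 0.3963 / 1.291 = 0.3070 d.
D_c = (k_1/k_a) L₀ e^(−k_1 t_c) = (0.339/1.63) × 11.3 × e^(−0.339×0.3070) = 0.2080 × 11.3 × 0.9012 = 2.118 mg/L.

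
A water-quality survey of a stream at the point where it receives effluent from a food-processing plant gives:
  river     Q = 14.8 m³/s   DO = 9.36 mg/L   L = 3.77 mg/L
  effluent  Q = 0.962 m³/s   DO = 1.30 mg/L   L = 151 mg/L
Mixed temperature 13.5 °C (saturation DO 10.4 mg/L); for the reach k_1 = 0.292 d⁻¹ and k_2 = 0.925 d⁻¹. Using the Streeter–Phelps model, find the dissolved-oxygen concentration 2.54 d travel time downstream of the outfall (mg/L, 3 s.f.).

DO ≈ 8.01 mg/L

Mixed DO = (14.8×9.36 + 0.962×1.30)/(14.8+0.962) = 139.8/15.76 = 8.868 mg/L.
Mixed L₀ = (14.8×3.77 + 0.962×151)/(15.76) = 201.1/15.76 = 12.76 mg/L.
Initial deficit D₀ = C_s − DO₀ = 10.4 − 8.868 = 1.532 mg/L.
D(2.54) = [0.292×12.76/(0.925−0.292)](e^(−0.292×2.54) − e^(−0.925×2.54)) + 1.532 e^(−0.925×2.54)
= 5.884 × (0.4763 − 0.09542) + 1.532 × 0.09542 = 2.387 mg/L.
DO = 10.4 − 2.387 = 8.013 mg/L.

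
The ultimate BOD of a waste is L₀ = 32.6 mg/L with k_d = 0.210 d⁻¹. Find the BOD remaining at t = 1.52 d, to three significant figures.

L ≈ 23.7 mg/L

L_t = L₀ e^(−k_d t) = 32.6 × e^(−0.210×1.52) = 32.6 × 0.7267 = 23.69 mg/L.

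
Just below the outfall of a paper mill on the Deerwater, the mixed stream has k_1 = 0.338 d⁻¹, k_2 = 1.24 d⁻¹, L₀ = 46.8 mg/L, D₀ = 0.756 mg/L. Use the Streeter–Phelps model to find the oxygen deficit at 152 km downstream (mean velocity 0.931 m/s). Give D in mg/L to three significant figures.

D ≈ 7.65 mg/L

Travel time t = x/v = 152 km / (0.931 m/s) = 152000 m / 0.931 m/s = 163300 s = 1.890 d.
k_1 L₀/(k_2−k_1) = 0.338×46.8/(1.24−0.338) = 15.82/0.9020 = 17.54 mg/L.
e^(−k_1 t) = e^(−0.338×1.890) = 0.5280; e^(−k_2 t) = e^(−1.24×1.890) = 0.09602.
D = 17.54 × (0.5280 − 0.09602) + 0.756 × 0.09602 = 7.575 + 0.07259 = 7.648 mg/L.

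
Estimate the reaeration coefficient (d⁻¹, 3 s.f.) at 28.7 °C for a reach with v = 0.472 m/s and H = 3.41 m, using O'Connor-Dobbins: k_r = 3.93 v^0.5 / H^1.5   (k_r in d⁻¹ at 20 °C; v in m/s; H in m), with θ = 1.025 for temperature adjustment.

k_r ≈ 0.532 d⁻¹

k_r(20) = 3.93 × 0.472^0.5 / 3.41^1.5 = 3.93 × 0.6870 / 6.297 = 0.4288 d⁻¹.
k_r(28.7) = 0.4288 × 1.025^(28.7−20) = 0.4288 × 1.240 = 0.5315 d⁻¹.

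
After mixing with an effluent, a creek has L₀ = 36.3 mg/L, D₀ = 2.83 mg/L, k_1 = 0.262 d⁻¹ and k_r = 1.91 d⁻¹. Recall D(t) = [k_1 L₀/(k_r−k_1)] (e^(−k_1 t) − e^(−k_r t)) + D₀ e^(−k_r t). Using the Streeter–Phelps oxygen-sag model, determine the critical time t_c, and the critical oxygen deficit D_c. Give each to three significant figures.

At the critical point dD/dt = 0, so k_1 L₀ e^(−k_1 t) = k_r D. Substituting D(t) from the Streeter–Phelps equation and solving for t gives
t_c = ln[(k_r/k_1)(1 − D₀(k_r−k_1)/(k_1 L₀))] / (k_r−k_1).
Here k_r−k_1 = 1.648 d⁻¹ and 1 − D₀(k_r−k_1)/(k_1 L₀) = 1 − 2.83×1.648/(0.262×36.3) = 0.5096, so
t_c = ln(7.290 × 0.5096) / 1.648 = 1.312 / 1.648 = 0.7964 d.
L(t_c) = L₀ e^(−k_1 t_c) = 36.3 × 0.8117 = 29.46 mg/L, and at the critical point k_r D_c = k_1 L, so D_c = (0.262/1.91) × 29.46 = 4.042 mg/L.

t_c ≈ 0.796 d; D_c ≈ 4.04 mg/L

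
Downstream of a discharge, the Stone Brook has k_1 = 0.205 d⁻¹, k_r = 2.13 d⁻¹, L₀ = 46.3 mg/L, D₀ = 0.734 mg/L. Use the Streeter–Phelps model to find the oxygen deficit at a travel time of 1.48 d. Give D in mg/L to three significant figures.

D ≈ 3.46 mg/L

k_1 L₀/(k_r−k_1) = 0.205×46.3/(2.13−0.205) = 9.491/1.925 = 4.931 mg/L.
e^(−k_1 t) = e^(−0.205×1.480) = 0.7383; e^(−k_r t) = e^(−2.13×1.480) = 0.04275.
D = 4.931 × (0.7383 − 0.04275) + 0.734 × 0.04275 = 3.430 + 0.03138 = 3.461 mg/L.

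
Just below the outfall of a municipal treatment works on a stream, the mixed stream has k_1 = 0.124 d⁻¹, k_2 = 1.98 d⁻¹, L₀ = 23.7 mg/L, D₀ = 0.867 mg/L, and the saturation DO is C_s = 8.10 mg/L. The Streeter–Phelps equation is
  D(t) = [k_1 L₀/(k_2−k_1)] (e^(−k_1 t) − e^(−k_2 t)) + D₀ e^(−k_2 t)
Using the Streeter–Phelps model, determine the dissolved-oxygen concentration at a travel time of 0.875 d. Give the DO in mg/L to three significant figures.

k_1 L₀/(k_2−k_1) = 0.124×23.7/(1.98−0.124) = 2.939/1.856 = 1.583 mg/L.
e^(−k_1 t) = e^(−0.124×0.8750) = 0.8972; e^(−k_2 t) = e^(−1.98×0.8750) = 0.1768.
D = 1.583 × (0.8972 − 0.1768) + 0.867 × 0.1768 = 1.141 + 0.1533 = 1.294 mg/L.
DO = C_s − D = 8.10 − 1.294 = 6.806 mg/L.

DO ≈ 6.81 mg/L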